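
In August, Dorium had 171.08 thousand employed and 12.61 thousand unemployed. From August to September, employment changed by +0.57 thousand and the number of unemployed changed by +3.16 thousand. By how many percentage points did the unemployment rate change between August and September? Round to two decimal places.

August: labor force = 171.08 + 12.61 = 183.69; u = 12.61/183.69 = 6.86%.
September: labor force = 171.65 + 15.77 = 187.42; u = 15.77/187.42 = 8.41%.
Change = 8.41% − 6.86% = +1.55 pp.

The unemployment rate changed by +1.55 percentage points.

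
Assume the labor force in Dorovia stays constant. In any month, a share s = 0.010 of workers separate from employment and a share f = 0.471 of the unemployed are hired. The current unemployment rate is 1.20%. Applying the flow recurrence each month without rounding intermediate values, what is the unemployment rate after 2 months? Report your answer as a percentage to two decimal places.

With a fixed labor force, u_{t+1} = u_t + s·(1−u_t) − f·u_t = u_t·(1−s−f) + s.
Here 1−s−f = 0.519 and s = 0.010.
u_1 = 0.012000 × 0.519 + 0.010 = 0.016228.
u_2 = 0.016228 × 0.519 + 0.010 = 0.018422.

Unemployment rate after two months ≈ 1.84%.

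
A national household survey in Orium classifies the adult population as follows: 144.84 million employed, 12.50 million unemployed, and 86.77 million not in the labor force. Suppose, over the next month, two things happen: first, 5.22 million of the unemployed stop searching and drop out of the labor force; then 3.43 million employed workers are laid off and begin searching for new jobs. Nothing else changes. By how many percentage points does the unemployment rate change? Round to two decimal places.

Initially, labor force = 144.84 + 12.50 = 157.34 million, so u = 12.50/157.34 = 7.94%.
After the first change, unemployed and labor force both fall by 5.22 → E = 144.84, U = 7.28, labor force = 152.12 million.
After the second change, employed falls and unemployed rises by 3.43; labor force unchanged → E = 141.41, U = 10.71, labor force = 152.12 million.
New unemployment rate = 10.71 / 152.12 = 7.04%.
Change = 7.04% − 7.94% = −0.90 percentage points.

The unemployment rate changes by −0.90 percentage points.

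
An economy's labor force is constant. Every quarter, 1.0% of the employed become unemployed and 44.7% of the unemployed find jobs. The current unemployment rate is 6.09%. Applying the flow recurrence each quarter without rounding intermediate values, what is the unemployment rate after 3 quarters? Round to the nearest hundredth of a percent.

Unemployment rate after three quarters ≈ 2.81%.

With a fixed labor force, u_{t+1} = u_t + s·(1−u_t) − f·u_t = u_t·(1−s−f) + s.
Here 1−s−f = 0.543 and s = 0.010.
u_1 = 0.060900 × 0.543 + 0.010 = 0.043069.
u_2 = 0.043069 × 0.543 + 0.010 = 0.033386.
u_3 = 0.033386 × 0.543 + 0.010 = 0.028129.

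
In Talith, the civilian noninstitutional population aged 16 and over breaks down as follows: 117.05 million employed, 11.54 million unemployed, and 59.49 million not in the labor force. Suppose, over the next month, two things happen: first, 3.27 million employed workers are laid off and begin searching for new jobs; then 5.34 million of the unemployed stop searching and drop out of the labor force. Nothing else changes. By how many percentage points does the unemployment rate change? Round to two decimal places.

The unemployment rate changes by −1.29 percentage points.

Initially, labor force = 117.05 + 11.54 = 128.59 million, so u = 11.54/128.59 = 8.97%.
After the first change, employed falls and unemployed rises by 3.27; labor force unchanged → E = 113.78, U = 14.81, labor force = 128.59 million.
After the second change, unemployed and labor force both fall by 5.34 → E = 113.78, U = 9.47, labor force = 123.25 million.
New unemployment rate = 9.47 / 123.25 = 7.68%.
Change = 7.68% − 8.97% = −1.29 percentage points.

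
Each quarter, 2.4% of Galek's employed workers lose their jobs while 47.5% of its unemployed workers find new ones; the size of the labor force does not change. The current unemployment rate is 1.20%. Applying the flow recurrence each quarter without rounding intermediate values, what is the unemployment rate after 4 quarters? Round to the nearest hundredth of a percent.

With a fixed labor force, u_{t+1} = u_t + s·(1−u_t) − f·u_t = u_t·(1−s−f) + s.
Here 1−s−f = 0.501 and s = 0.024.
u_1 = 0.012000 × 0.501 + 0.024 = 0.030012.
u_2 = 0.030012 × 0.501 + 0.024 = 0.039036.
u_3 = 0.039036 × 0.501 + 0.024 = 0.043557.
u_4 = 0.043557 × 0.501 + 0.024 = 0.045822.

Unemployment rate after four quarters ≈ 4.58%.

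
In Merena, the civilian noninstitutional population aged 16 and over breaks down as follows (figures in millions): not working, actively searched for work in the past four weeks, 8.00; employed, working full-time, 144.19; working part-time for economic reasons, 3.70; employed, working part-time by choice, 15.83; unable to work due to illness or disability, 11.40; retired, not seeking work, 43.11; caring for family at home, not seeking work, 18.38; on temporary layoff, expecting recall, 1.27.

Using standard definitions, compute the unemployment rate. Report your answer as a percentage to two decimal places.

Employed = 144.19 + 3.70 + 15.83 = 163.72 million (anyone who worked, including part-time for economic reasons, counts as employed).
Unemployed = 8.00 + 1.27 = 9.27 million (jobless and actively searching, or on temporary layoff).
Labor force = 163.72 + 9.27 = 172.99 million.
Unemployment rate = 9.27 / 172.99 = 5.36%.

Unemployment rate ≈ 5.36%.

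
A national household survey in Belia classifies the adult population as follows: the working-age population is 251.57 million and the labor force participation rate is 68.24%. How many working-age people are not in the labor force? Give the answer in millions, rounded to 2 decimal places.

About 79.90 million are not in the labor force.

Share not in the labor force = 1 − 0.6824 = 0.3176.
Not in labor force = 0.3176 × 251.57 ≈ 79.90 million.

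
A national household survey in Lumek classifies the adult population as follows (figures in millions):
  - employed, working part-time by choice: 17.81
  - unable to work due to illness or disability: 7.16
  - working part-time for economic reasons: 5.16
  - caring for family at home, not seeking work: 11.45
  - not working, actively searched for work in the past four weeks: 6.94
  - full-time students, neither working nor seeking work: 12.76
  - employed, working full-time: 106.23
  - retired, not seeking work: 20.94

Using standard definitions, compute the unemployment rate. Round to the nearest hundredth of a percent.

Employed = 17.81 + 5.16 + 106.23 = 129.20 million (anyone who worked, including part-time for economic reasons, counts as employed).
Unemployed = 6.94 million.
Labor force = 129.20 + 6.94 = 136.14 million.
Unemployment rate = 6.94 / 136.14 = 5.10%.

Unemployment rate ≈ 5.10%.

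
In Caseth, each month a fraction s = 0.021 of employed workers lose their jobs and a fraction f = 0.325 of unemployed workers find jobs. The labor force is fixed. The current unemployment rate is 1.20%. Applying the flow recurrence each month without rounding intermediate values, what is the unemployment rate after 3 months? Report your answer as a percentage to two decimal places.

With a fixed labor force, u_{t+1} = u_t + s·(1−u_t) − f·u_t = u_t·(1−s−f) + s.
Here 1−s−f = 0.654 and s = 0.021.
u_1 = 0.012000 × 0.654 + 0.021 = 0.028848.
u_2 = 0.028848 × 0.654 + 0.021 = 0.039867.
u_3 = 0.039867 × 0.654 + 0.021 = 0.047073.

Unemployment rate after three months ≈ 4.71%.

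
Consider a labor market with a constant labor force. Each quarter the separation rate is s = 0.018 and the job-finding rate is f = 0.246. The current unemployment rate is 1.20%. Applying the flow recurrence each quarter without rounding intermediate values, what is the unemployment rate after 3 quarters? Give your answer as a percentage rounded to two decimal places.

With a fixed labor force, u_{t+1} = u_t + s·(1−u_t) − f·u_t = u_t·(1−s−f) + s.
Here 1−s−f = 0.736 and s = 0.018.
u_1 = 0.012000 × 0.736 + 0.018 = 0.026832.
u_2 = 0.026832 × 0.736 + 0.018 = 0.037748.
u_3 = 0.037748 × 0.736 + 0.018 = 0.045783.

Unemployment rate after three quarters ≈ 4.58%.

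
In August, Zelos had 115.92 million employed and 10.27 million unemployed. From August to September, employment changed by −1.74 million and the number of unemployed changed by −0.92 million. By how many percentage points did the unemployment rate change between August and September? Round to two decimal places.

August: labor force = 115.92 + 10.27 = 126.19; u = 10.27/126.19 = 8.14%.
September: labor force = 114.18 + 9.35 = 123.53; u = 9.35/123.53 = 7.57%.
Change = 7.57% − 8.14% = −0.57 pp.

The unemployment rate changed by −0.57 percentage points.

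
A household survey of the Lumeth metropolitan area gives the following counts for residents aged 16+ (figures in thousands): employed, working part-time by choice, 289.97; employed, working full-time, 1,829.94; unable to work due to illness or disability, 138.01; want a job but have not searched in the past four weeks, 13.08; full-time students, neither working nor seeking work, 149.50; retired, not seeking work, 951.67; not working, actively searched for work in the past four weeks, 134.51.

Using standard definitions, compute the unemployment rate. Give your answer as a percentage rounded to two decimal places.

Unemployment rate ≈ 5.97%.

Employed = 289.97 + 1,829.94 = 2,119.91 thousand.
Unemployed = 134.51 thousand.
Labor force = 2,119.91 + 134.51 = 2,254.42 thousand.
Unemployment rate = 134.51 / 2,254.42 = 5.97%.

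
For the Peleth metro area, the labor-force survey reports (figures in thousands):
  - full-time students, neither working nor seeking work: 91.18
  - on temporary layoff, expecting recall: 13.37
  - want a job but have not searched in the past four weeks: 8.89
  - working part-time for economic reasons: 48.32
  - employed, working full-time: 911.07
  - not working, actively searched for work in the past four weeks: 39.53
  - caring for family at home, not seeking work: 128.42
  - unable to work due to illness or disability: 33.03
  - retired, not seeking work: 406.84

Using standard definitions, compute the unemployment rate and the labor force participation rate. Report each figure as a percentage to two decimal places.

Unemployment rate ≈ 5.23%; labor force participation rate ≈ 60.23%.

Employed = 48.32 + 911.07 = 959.39 thousand (anyone who worked, including part-time for economic reasons, counts as employed).
Unemployed = 13.37 + 39.53 = 52.90 thousand (jobless and actively searching, or on temporary layoff).
Labor force = 959.39 + 52.90 = 1,012.29 thousand.
Not in labor force = 91.18 + 8.89 + 128.42 + 33.03 + 406.84 = 668.36 thousand (those not working and not actively searching are outside the labor force — including those who want a job but have given up searching).
Civilian working-age population = 1,012.29 + 668.36 = 1,680.65 thousand.
Unemployment rate = 52.90 / 1,012.29 = 5.23%.
Labor force participation rate = 1,012.29 / 1,680.65 = 60.23%.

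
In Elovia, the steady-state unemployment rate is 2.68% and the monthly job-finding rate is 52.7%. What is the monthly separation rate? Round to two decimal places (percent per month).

Separation rate ≈ 1.45% per month.

From u* = s/(s+f): s = u·f/(1−u).
s = 0.0268 × 52.7 / (1 − 0.0268) = 1.4124 / 0.9732 ≈ 1.45% per month.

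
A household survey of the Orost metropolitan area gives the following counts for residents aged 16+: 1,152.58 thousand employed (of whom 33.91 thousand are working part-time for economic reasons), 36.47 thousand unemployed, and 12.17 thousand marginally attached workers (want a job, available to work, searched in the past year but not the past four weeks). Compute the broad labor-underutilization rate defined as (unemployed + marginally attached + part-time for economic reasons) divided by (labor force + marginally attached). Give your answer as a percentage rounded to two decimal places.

Broad underutilization rate ≈ 6.87%.

Labor force = 1,152.58 + 36.47 = 1,189.05 thousand.
Numerator = 36.47 + 12.17 + 33.91 = 82.55 thousand.
Denominator = 1,189.05 + 12.17 = 1,201.22 thousand.
Broad rate = 82.55 / 1,201.22 = 6.87%.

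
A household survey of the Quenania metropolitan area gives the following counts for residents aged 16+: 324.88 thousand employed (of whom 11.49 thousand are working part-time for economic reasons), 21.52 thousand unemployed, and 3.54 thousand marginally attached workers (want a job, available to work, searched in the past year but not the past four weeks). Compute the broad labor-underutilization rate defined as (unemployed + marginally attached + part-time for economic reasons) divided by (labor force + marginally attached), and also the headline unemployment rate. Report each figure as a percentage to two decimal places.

Broad underutilization rate ≈ 10.44%; headline unemployment rate ≈ 6.21%.

Labor force = 324.88 + 21.52 = 346.40 thousand.
Numerator = 21.52 + 3.54 + 11.49 = 36.55 thousand.
Denominator = 346.40 + 3.54 = 349.94 thousand.
Broad rate = 36.55 / 349.94 = 10.44%.
Headline unemployment rate = 21.52 / 346.40 = 6.21%.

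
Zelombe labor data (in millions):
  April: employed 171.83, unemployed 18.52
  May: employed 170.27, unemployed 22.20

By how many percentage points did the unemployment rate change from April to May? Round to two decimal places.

The unemployment rate changed by +1.80 percentage points.

April: labor force = 171.83 + 18.52 = 190.35; u = 18.52/190.35 = 9.73%.
May: labor force = 170.27 + 22.20 = 192.47; u = 22.20/192.47 = 11.53%.
Change = 11.53% − 9.73% = +1.80 pp.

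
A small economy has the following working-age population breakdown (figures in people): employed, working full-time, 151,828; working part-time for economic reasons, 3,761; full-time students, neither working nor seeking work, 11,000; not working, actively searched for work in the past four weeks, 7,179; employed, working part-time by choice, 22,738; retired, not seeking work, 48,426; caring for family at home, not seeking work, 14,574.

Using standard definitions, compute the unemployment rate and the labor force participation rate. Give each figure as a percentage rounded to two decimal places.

Unemployment rate ≈ 3.87%; labor force participation rate ≈ 71.48%.

Employed = 151,828 + 3,761 + 22,738 = 178,327 (anyone who worked, including part-time for economic reasons, counts as employed).
Unemployed = 7,179.
Labor force = 178,327 + 7,179 = 185,506.
Not in labor force = 11,000 + 48,426 + 14,574 = 74,000 (those not working and not actively searching are outside the labor force).
Civilian working-age population = 185,506 + 74,000 = 259,506.
Unemployment rate = 7,179 / 185,506 = 3.87%.
Labor force participation rate = 185,506 / 259,506 = 71.48%.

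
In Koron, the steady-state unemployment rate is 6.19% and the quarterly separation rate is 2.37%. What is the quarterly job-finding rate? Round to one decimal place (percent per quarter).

Job-finding rate ≈ 35.9% per quarter.

From u* = s/(s+f): f = s·(1−u)/u.
f = 2.37 × (1 − 0.0619) / 0.0619 = 2.2233 / 0.0619 ≈ 35.9% per quarter.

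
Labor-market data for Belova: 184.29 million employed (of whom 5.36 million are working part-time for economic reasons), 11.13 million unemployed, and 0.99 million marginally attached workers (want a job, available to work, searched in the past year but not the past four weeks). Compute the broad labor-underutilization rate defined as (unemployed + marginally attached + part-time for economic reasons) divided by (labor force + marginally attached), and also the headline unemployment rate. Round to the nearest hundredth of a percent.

Broad underutilization rate ≈ 8.90%; headline unemployment rate ≈ 5.70%.

Labor force = 184.29 + 11.13 = 195.42 million.
Numerator = 11.13 + 0.99 + 5.36 = 17.48 million.
Denominator = 195.42 + 0.99 = 196.41 million.
Broad rate = 17.48 / 196.41 = 8.90%.
Headline unemployment rate = 11.13 / 195.42 = 5.70%.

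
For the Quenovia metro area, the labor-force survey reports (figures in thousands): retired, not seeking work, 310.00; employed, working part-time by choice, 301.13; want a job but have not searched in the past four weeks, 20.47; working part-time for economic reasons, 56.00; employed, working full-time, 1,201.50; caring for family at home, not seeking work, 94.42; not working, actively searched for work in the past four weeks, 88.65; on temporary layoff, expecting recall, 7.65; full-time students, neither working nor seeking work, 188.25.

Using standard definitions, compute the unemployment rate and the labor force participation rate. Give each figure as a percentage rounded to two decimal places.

Employed = 301.13 + 56.00 + 1,201.50 = 1,558.63 thousand (anyone who worked, including part-time for economic reasons, counts as employed).
Unemployed = 88.65 + 7.65 = 96.30 thousand (jobless and actively searching, or on temporary layoff).
Labor force = 1,558.63 + 96.30 = 1,654.93 thousand.
Not in labor force = 310.00 + 20.47 + 94.42 + 188.25 = 613.14 thousand (those not working and not actively searching are outside the labor force — including those who want a job but have given up searching).
Civilian working-age population = 1,654.93 + 613.14 = 2,268.07 thousand.
Unemployment rate = 96.30 / 1,654.93 = 5.82%.
Labor force participation rate = 1,654.93 / 2,268.07 = 72.97%.

Unemployment rate ≈ 5.82%; labor force participation rate ≈ 72.97%.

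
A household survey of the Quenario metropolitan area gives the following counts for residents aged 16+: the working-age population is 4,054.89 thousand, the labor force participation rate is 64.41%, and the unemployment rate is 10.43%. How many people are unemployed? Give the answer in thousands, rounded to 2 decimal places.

About 272.41 thousand are unemployed.

Labor force = 0.6441 × 4,054.89 = 2,611.75 thousand.
Unemployed = 0.1043 × 2,611.75 ≈ 272.41 thousand.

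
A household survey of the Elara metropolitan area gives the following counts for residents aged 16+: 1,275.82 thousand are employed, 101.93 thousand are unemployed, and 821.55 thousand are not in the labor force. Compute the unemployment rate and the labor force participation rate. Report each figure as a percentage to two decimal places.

Unemployment rate ≈ 7.40%; labor force participation rate ≈ 62.64%.

Labor force = employed + unemployed = 1,275.82 + 101.93 = 1,377.75 thousand.
Working-age population = 1,377.75 + 821.55 = 2,199.30 thousand.
Unemployment rate = 101.93 / 1,377.75 = 7.40%.
Labor force participation rate = 1,377.75 / 2,199.30 = 62.64%.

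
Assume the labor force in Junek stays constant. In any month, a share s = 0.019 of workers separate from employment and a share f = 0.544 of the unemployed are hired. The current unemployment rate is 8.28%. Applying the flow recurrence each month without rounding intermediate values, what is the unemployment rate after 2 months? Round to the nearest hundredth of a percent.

With a fixed labor force, u_{t+1} = u_t + s·(1−u_t) − f·u_t = u_t·(1−s−f) + s.
Here 1−s−f = 0.437 and s = 0.019.
u_1 = 0.082800 × 0.437 + 0.019 = 0.055184.
u_2 = 0.055184 × 0.437 + 0.019 = 0.043115.

Unemployment rate after two months ≈ 4.31%.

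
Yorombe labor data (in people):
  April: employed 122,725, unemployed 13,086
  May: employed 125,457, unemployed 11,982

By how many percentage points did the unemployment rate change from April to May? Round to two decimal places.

The unemployment rate changed by −0.92 percentage points.

April: labor force = 122,725 + 13,086 = 135,811; u = 13,086/135,811 = 9.64%.
May: labor force = 125,457 + 11,982 = 137,439; u = 11,982/137,439 = 8.72%.
Change = 8.72% − 9.64% = −0.92 pp.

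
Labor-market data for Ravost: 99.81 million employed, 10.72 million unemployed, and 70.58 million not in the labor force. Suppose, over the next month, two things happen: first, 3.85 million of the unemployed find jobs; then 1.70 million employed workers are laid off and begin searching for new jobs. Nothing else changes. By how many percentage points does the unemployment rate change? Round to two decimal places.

The unemployment rate changes by −1.95 percentage points.

Initially, labor force = 99.81 + 10.72 = 110.53 million, so u = 10.72/110.53 = 9.70%.
After the first change, unemployed falls and employed rises by 3.85; labor force unchanged → E = 103.66, U = 6.87, labor force = 110.53 million.
After the second change, employed falls and unemployed rises by 1.70; labor force unchanged → E = 101.96, U = 8.57, labor force = 110.53 million.
New unemployment rate = 8.57 / 110.53 = 7.75%.
Change = 7.75% − 9.70% = −1.95 percentage points.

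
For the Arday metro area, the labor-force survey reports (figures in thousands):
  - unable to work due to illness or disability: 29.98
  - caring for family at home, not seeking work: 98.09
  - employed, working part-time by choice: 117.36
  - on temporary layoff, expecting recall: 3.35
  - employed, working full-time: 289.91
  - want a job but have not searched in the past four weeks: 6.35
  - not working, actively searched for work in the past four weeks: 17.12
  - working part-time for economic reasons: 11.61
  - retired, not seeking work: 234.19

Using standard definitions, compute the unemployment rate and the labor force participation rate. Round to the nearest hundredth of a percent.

Unemployment rate ≈ 4.66%; labor force participation rate ≈ 54.38%.

Employed = 117.36 + 289.91 + 11.61 = 418.88 thousand (anyone who worked, including part-time for economic reasons, counts as employed).
Unemployed = 3.35 + 17.12 = 20.47 thousand (jobless and actively searching, or on temporary layoff).
Labor force = 418.88 + 20.47 = 439.35 thousand.
Not in labor force = 29.98 + 98.09 + 6.35 + 234.19 = 368.61 thousand (those not working and not actively searching are outside the labor force — including those who want a job but have given up searching).
Civilian working-age population = 439.35 + 368.61 = 807.96 thousand.
Unemployment rate = 20.47 / 439.35 = 4.66%.
Labor force participation rate = 439.35 / 807.96 = 54.38%.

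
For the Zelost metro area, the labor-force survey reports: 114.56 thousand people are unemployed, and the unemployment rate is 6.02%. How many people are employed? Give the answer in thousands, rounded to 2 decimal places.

About 1,788.43 thousand are employed.

Labor force = U / u = 114.56 / 0.0602 ≈ 1,902.99 thousand.
Employed = labor force − unemployed = 1,902.99 − 114.56 = 1,788.43 thousand.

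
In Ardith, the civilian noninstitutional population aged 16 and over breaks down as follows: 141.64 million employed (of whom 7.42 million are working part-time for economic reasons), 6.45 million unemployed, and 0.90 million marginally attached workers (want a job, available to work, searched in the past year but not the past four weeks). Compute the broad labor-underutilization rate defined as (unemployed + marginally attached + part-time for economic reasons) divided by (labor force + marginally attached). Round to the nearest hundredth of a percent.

Broad underutilization rate ≈ 9.91%.

Labor force = 141.64 + 6.45 = 148.09 million.
Numerator = 6.45 + 0.90 + 7.42 = 14.77 million.
Denominator = 148.09 + 0.90 = 148.99 million.
Broad rate = 14.77 / 148.99 = 9.91%.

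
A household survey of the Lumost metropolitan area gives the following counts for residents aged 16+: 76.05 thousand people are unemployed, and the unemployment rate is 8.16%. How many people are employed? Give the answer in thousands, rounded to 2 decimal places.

About 855.94 thousand are employed.

Labor force = U / u = 76.05 / 0.0816 ≈ 931.99 thousand.
Employed = labor force − unemployed = 931.99 − 76.05 = 855.94 thousand.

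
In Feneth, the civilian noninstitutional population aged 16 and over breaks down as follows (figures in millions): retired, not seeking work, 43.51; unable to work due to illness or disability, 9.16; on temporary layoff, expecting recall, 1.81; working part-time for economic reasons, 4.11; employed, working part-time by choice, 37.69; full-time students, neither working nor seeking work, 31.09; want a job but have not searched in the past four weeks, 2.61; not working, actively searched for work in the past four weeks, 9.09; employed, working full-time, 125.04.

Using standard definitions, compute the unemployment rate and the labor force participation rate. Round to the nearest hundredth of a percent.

Unemployment rate ≈ 6.13%; labor force participation rate ≈ 67.30%.

Employed = 4.11 + 37.69 + 125.04 = 166.84 million (anyone who worked, including part-time for economic reasons, counts as employed).
Unemployed = 1.81 + 9.09 = 10.90 million (jobless and actively searching, or on temporary layoff).
Labor force = 166.84 + 10.90 = 177.74 million.
Not in labor force = 43.51 + 9.16 + 31.09 + 2.61 = 86.37 million (those not working and not actively searching are outside the labor force — including those who want a job but have given up searching).
Civilian working-age population = 177.74 + 86.37 = 264.11 million.
Unemployment rate = 10.90 / 177.74 = 6.13%.
Labor force participation rate = 177.74 / 264.11 = 67.30%.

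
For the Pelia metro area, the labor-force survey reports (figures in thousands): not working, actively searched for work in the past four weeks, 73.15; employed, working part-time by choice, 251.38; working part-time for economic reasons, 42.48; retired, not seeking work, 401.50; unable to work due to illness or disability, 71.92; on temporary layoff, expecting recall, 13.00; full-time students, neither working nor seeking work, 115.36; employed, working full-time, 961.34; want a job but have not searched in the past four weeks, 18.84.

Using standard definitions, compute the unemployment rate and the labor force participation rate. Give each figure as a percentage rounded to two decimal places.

Employed = 251.38 + 42.48 + 961.34 = 1,255.20 thousand (anyone who worked, including part-time for economic reasons, counts as employed).
Unemployed = 73.15 + 13.00 = 86.15 thousand (jobless and actively searching, or on temporary layoff).
Labor force = 1,255.20 + 86.15 = 1,341.35 thousand.
Not in labor force = 401.50 + 71.92 + 115.36 + 18.84 = 607.62 thousand (those not working and not actively searching are outside the labor force — including those who want a job but have given up searching).
Civilian working-age population = 1,341.35 + 607.62 = 1,948.97 thousand.
Unemployment rate = 86.15 / 1,341.35 = 6.42%.
Labor force participation rate = 1,341.35 / 1,948.97 = 68.82%.

Unemployment rate ≈ 6.42%; labor force participation rate ≈ 68.82%.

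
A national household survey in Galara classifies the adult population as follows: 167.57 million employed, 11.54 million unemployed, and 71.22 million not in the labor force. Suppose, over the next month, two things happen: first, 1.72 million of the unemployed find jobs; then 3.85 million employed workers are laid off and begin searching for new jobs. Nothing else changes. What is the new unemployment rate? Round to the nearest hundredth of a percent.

Initially, labor force = 167.57 + 11.54 = 179.11 million, so u = 11.54/179.11 = 6.44%.
After the first change, unemployed falls and employed rises by 1.72; labor force unchanged → E = 169.29, U = 9.82, labor force = 179.11 million.
After the second change, employed falls and unemployed rises by 3.85; labor force unchanged → E = 165.44, U = 13.67, labor force = 179.11 million.
New unemployment rate = 13.67 / 179.11 = 7.63%.

New unemployment rate ≈ 7.63%.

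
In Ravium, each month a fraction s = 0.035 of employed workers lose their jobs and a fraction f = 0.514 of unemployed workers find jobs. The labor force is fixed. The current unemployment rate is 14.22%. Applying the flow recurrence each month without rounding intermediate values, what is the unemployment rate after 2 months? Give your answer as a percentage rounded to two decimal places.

With a fixed labor force, u_{t+1} = u_t + s·(1−u_t) − f·u_t = u_t·(1−s−f) + s.
Here 1−s−f = 0.451 and s = 0.035.
u_1 = 0.142200 × 0.451 + 0.035 = 0.099132.
u_2 = 0.099132 × 0.451 + 0.035 = 0.079709.

Unemployment rate after two months ≈ 7.97%.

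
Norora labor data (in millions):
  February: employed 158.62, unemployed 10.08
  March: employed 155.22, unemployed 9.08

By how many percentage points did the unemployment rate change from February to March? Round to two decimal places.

The unemployment rate changed by −0.45 percentage points.

February: labor force = 158.62 + 10.08 = 168.70; u = 10.08/168.70 = 5.98%.
March: labor force = 155.22 + 9.08 = 164.30; u = 9.08/164.30 = 5.53%.
Change = 5.53% − 5.98% = −0.45 pp.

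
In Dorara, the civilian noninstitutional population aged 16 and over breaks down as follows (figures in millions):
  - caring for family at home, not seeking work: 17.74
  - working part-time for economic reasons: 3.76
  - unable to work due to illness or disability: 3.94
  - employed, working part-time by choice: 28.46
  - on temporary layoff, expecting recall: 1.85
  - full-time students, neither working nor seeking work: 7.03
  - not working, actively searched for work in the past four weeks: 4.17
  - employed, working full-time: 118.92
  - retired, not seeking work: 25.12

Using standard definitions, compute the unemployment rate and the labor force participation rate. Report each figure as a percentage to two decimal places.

Unemployment rate ≈ 3.83%; labor force participation rate ≈ 74.49%.

Employed = 3.76 + 28.46 + 118.92 = 151.14 million (anyone who worked, including part-time for economic reasons, counts as employed).
Unemployed = 1.85 + 4.17 = 6.02 million (jobless and actively searching, or on temporary layoff).
Labor force = 151.14 + 6.02 = 157.16 million.
Not in labor force = 17.74 + 3.94 + 7.03 + 25.12 = 53.83 million (those not working and not actively searching are outside the labor force).
Civilian working-age population = 157.16 + 53.83 = 210.99 million.
Unemployment rate = 6.02 / 157.16 = 3.83%.
Labor force participation rate = 157.16 / 210.99 = 74.49%.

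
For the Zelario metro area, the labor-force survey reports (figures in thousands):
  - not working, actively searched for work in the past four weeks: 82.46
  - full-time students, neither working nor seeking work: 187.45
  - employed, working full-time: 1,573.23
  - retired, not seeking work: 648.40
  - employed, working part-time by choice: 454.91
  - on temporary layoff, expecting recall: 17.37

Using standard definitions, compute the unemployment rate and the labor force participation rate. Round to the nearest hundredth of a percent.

Unemployment rate ≈ 4.69%; labor force participation rate ≈ 71.80%.

Employed = 1,573.23 + 454.91 = 2,028.14 thousand.
Unemployed = 82.46 + 17.37 = 99.83 thousand (jobless and actively searching, or on temporary layoff).
Labor force = 2,028.14 + 99.83 = 2,127.97 thousand.
Not in labor force = 187.45 + 648.40 = 835.85 thousand (those not working and not actively searching are outside the labor force).
Civilian working-age population = 2,127.97 + 835.85 = 2,963.82 thousand.
Unemployment rate = 99.83 / 2,127.97 = 4.69%.
Labor force participation rate = 2,127.97 / 2,963.82 = 71.80%.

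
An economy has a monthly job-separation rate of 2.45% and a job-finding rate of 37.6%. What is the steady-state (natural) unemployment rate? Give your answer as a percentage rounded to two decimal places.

Steady-state unemployment rate ≈ 6.12%.

At steady state the flows balance: s·E = f·U, so U/(E+U) = s/(s+f).
u* = 2.45 / (2.45 + 37.6) = 2.45 / 40.05 = 6.12%.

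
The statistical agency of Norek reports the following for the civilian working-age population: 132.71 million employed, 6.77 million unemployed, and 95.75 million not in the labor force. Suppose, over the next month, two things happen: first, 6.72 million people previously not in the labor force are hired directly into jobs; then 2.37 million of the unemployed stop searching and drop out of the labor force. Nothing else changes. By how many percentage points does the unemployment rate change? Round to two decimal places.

Initially, labor force = 132.71 + 6.77 = 139.48 million, so u = 6.77/139.48 = 4.85%.
After the first change, employed and labor force both rise by 6.72; unemployed unchanged → E = 139.43, U = 6.77, labor force = 146.20 million.
After the second change, unemployed and labor force both fall by 2.37 → E = 139.43, U = 4.40, labor force = 143.83 million.
New unemployment rate = 4.40 / 143.83 = 3.06%.
Change = 3.06% − 4.85% = −1.79 percentage points.

The unemployment rate changes by −1.79 percentage points.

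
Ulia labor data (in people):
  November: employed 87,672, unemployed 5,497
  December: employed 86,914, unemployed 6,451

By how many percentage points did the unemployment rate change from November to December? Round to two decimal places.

The unemployment rate changed by +1.01 percentage points.

November: labor force = 87,672 + 5,497 = 93,169; u = 5,497/93,169 = 5.90%.
December: labor force = 86,914 + 6,451 = 93,365; u = 6,451/93,365 = 6.91%.
Change = 6.91% − 5.90% = +1.01 pp.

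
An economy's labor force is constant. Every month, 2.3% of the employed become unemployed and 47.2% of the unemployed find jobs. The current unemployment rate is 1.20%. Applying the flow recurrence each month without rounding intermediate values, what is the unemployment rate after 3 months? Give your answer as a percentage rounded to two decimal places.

Unemployment rate after three months ≈ 4.20%.

With a fixed labor force, u_{t+1} = u_t + s·(1−u_t) − f·u_t = u_t·(1−s−f) + s.
Here 1−s−f = 0.505 and s = 0.023.
u_1 = 0.012000 × 0.505 + 0.023 = 0.029060.
u_2 = 0.029060 × 0.505 + 0.023 = 0.037675.
u_3 = 0.037675 × 0.505 + 0.023 = 0.042026.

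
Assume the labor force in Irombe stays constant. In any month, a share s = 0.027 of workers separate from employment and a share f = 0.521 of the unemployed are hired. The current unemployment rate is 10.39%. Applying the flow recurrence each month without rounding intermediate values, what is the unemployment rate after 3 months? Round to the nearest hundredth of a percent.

With a fixed labor force, u_{t+1} = u_t + s·(1−u_t) − f·u_t = u_t·(1−s−f) + s.
Here 1−s−f = 0.452 and s = 0.027.
u_1 = 0.103900 × 0.452 + 0.027 = 0.073963.
u_2 = 0.073963 × 0.452 + 0.027 = 0.060431.
u_3 = 0.060431 × 0.452 + 0.027 = 0.054315.

Unemployment rate after three months ≈ 5.43%.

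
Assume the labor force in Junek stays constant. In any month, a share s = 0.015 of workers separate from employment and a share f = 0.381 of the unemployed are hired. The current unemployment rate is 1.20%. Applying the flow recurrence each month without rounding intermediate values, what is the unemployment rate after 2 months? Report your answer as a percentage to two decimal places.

Unemployment rate after two months ≈ 2.84%.

With a fixed labor force, u_{t+1} = u_t + s·(1−u_t) − f·u_t = u_t·(1−s−f) + s.
Here 1−s−f = 0.604 and s = 0.015.
u_1 = 0.012000 × 0.604 + 0.015 = 0.022248.
u_2 = 0.022248 × 0.604 + 0.015 = 0.028438.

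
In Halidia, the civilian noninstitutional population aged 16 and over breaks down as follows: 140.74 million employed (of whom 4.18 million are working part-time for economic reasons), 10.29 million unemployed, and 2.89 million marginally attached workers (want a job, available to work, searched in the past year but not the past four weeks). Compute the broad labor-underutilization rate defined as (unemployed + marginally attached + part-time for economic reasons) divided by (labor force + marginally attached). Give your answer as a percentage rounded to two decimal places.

Broad underutilization rate ≈ 11.28%.

Labor force = 140.74 + 10.29 = 151.03 million.
Numerator = 10.29 + 2.89 + 4.18 = 17.36 million.
Denominator = 151.03 + 2.89 = 153.92 million.
Broad rate = 17.36 / 153.92 = 11.28%.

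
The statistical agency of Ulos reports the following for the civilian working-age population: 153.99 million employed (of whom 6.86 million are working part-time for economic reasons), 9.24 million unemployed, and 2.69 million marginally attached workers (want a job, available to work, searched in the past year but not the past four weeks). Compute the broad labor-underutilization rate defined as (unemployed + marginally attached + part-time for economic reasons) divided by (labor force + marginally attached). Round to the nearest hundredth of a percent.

Broad underutilization rate ≈ 11.32%.

Labor force = 153.99 + 9.24 = 163.23 million.
Numerator = 9.24 + 2.69 + 6.86 = 18.79 million.
Denominator = 163.23 + 2.69 = 165.92 million.
Broad rate = 18.79 / 165.92 = 11.32%.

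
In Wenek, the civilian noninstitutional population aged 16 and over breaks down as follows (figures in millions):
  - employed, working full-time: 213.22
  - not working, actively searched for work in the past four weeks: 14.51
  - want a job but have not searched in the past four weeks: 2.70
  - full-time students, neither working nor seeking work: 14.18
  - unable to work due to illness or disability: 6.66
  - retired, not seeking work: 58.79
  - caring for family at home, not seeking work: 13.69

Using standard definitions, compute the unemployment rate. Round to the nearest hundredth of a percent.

Employed = 213.22 million.
Unemployed = 14.51 million.
Labor force = 213.22 + 14.51 = 227.73 million.
Unemployment rate = 14.51 / 227.73 = 6.37%.

Unemployment rate ≈ 6.37%.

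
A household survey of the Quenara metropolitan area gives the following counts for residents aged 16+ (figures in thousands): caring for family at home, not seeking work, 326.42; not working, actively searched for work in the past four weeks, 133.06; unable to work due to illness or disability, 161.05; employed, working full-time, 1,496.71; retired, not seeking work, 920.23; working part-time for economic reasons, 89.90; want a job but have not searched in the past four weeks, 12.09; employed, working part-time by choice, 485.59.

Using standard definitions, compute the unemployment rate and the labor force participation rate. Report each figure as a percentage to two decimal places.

Unemployment rate ≈ 6.03%; labor force participation rate ≈ 60.83%.

Employed = 1,496.71 + 89.90 + 485.59 = 2,072.20 thousand (anyone who worked, including part-time for economic reasons, counts as employed).
Unemployed = 133.06 thousand.
Labor force = 2,072.20 + 133.06 = 2,205.26 thousand.
Not in labor force = 326.42 + 161.05 + 920.23 + 12.09 = 1,419.79 thousand (those not working and not actively searching are outside the labor force — including those who want a job but have given up searching).
Civilian working-age population = 2,205.26 + 1,419.79 = 3,625.05 thousand.
Unemployment rate = 133.06 / 2,205.26 = 6.03%.
Labor force participation rate = 2,205.26 / 3,625.05 = 60.83%.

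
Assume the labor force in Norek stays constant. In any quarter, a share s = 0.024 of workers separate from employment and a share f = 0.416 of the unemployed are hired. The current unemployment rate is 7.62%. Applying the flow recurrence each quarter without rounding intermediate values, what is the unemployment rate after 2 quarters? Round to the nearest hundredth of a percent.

Unemployment rate after two quarters ≈ 6.13%.

With a fixed labor force, u_{t+1} = u_t + s·(1−u_t) − f·u_t = u_t·(1−s−f) + s.
Here 1−s−f = 0.560 and s = 0.024.
u_1 = 0.076200 × 0.560 + 0.024 = 0.066672.
u_2 = 0.066672 × 0.560 + 0.024 = 0.061336.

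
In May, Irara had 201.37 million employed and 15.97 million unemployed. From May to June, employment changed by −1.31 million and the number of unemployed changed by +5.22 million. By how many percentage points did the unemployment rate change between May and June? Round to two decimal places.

May: labor force = 201.37 + 15.97 = 217.34; u = 15.97/217.34 = 7.35%.
June: labor force = 200.06 + 21.19 = 221.25; u = 21.19/221.25 = 9.58%.
Change = 9.58% − 7.35% = +2.23 pp.

The unemployment rate changed by +2.23 percentage points.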